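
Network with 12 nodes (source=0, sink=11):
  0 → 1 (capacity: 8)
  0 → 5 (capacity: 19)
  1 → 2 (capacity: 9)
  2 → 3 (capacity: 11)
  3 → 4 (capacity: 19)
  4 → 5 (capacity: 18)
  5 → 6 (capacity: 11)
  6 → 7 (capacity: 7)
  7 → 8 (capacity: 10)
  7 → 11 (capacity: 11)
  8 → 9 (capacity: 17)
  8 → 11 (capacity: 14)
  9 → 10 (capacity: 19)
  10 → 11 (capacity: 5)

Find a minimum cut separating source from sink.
Min cut value = 7, edges: (6,7)

Min cut value: 7
Partition: S = [0, 1, 2, 3, 4, 5, 6], T = [7, 8, 9, 10, 11]
Cut edges: (6,7)

By max-flow min-cut theorem, max flow = min cut = 7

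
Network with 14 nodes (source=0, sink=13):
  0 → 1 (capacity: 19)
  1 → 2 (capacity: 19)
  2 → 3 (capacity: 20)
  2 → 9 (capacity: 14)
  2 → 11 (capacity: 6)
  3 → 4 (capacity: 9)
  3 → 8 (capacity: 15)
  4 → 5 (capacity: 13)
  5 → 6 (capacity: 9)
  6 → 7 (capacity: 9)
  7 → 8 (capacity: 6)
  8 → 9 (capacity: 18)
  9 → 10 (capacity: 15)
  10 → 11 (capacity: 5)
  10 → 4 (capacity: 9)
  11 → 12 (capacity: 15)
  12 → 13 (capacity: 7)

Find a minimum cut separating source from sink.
Min cut value = 7, edges: (12,13)

Min cut value: 7
Partition: S = [0, 1, 2, 3, 4, 5, 6, 7, 8, 9, 10, 11, 12], T = [13]
Cut edges: (12,13)

By max-flow min-cut theorem, max flow = min cut = 7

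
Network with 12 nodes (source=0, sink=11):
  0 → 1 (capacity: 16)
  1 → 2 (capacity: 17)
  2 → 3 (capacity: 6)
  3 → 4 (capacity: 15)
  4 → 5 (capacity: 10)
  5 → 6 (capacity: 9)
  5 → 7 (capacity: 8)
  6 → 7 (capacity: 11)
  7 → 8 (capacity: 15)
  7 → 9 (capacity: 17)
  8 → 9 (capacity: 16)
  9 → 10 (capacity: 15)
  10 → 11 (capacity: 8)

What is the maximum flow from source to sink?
Maximum flow = 6

Max flow: 6

Flow assignment:
  0 → 1: 6/16
  1 → 2: 6/17
  2 → 3: 6/6
  3 → 4: 6/15
  4 → 5: 6/10
  5 → 7: 6/8
  7 → 9: 6/17
  9 → 10: 6/15
  10 → 11: 6/8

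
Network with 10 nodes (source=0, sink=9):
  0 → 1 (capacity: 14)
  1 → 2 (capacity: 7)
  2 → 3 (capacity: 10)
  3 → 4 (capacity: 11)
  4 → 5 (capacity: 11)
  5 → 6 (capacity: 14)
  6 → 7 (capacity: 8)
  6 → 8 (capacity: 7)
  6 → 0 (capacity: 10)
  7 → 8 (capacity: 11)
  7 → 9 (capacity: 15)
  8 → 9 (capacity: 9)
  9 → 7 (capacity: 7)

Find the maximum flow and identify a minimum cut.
Max flow = 7, Min cut edges: (1,2)

Maximum flow: 7
Minimum cut: (1,2)
Partition: S = [0, 1], T = [2, 3, 4, 5, 6, 7, 8, 9]

Max-flow min-cut theorem verified: both equal 7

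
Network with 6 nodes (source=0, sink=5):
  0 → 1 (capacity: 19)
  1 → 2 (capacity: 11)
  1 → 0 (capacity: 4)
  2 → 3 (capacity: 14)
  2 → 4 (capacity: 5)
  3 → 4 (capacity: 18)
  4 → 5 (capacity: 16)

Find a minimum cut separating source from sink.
Min cut value = 11, edges: (1,2)

Min cut value: 11
Partition: S = [0, 1], T = [2, 3, 4, 5]
Cut edges: (1,2)

By max-flow min-cut theorem, max flow = min cut = 11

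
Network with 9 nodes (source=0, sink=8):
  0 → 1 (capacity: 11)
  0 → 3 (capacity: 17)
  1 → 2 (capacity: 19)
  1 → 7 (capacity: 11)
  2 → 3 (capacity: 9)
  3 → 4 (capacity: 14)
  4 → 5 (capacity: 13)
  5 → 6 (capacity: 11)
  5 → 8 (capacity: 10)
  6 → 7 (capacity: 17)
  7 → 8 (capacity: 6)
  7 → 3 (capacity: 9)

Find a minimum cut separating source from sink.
Min cut value = 16, edges: (5,8), (7,8)

Min cut value: 16
Partition: S = [0, 1, 2, 3, 4, 5, 6, 7], T = [8]
Cut edges: (5,8), (7,8)

By max-flow min-cut theorem, max flow = min cut = 16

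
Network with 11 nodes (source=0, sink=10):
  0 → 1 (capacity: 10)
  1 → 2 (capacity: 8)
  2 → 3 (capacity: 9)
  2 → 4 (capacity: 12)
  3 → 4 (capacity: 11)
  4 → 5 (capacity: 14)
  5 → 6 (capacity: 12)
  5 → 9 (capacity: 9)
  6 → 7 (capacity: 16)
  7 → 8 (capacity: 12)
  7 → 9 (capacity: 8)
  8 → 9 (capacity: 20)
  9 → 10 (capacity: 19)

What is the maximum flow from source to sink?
Maximum flow = 8

Max flow: 8

Flow assignment:
  0 → 1: 8/10
  1 → 2: 8/8
  2 → 4: 8/12
  4 → 5: 8/14
  5 → 9: 8/9
  9 → 10: 8/19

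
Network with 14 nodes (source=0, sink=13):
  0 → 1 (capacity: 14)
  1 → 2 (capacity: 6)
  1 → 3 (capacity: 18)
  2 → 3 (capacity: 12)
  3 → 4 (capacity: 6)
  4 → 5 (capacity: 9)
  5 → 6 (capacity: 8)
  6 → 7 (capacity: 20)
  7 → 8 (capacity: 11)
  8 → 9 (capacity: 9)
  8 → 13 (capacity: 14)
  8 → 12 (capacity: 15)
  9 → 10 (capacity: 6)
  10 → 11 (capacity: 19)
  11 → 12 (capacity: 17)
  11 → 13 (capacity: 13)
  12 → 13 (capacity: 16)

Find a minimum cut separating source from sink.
Min cut value = 6, edges: (3,4)

Min cut value: 6
Partition: S = [0, 1, 2, 3], T = [4, 5, 6, 7, 8, 9, 10, 11, 12, 13]
Cut edges: (3,4)

By max-flow min-cut theorem, max flow = min cut = 6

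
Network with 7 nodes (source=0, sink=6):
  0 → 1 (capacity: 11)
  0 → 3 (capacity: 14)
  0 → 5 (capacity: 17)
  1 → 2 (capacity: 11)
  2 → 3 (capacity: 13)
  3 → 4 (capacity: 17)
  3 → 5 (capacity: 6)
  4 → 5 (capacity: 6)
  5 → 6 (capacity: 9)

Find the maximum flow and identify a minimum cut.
Max flow = 9, Min cut edges: (5,6)

Maximum flow: 9
Minimum cut: (5,6)
Partition: S = [0, 1, 2, 3, 4, 5], T = [6]

Max-flow min-cut theorem verified: both equal 9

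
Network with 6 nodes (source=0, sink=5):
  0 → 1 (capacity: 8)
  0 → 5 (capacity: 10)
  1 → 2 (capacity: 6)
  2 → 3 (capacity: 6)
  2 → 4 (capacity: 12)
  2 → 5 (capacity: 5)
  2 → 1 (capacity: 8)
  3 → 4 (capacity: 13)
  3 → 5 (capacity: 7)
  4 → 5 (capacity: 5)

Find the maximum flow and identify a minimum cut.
Max flow = 16, Min cut edges: (0,5), (1,2)

Maximum flow: 16
Minimum cut: (0,5), (1,2)
Partition: S = [0, 1], T = [2, 3, 4, 5]

Max-flow min-cut theorem verified: both equal 16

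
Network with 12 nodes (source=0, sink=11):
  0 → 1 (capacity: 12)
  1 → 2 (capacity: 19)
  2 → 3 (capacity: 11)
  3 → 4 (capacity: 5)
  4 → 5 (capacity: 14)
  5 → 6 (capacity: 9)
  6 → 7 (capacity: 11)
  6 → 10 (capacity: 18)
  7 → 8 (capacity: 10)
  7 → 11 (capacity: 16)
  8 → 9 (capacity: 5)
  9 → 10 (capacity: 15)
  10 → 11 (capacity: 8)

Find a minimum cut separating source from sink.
Min cut value = 5, edges: (3,4)

Min cut value: 5
Partition: S = [0, 1, 2, 3], T = [4, 5, 6, 7, 8, 9, 10, 11]
Cut edges: (3,4)

By max-flow min-cut theorem, max flow = min cut = 5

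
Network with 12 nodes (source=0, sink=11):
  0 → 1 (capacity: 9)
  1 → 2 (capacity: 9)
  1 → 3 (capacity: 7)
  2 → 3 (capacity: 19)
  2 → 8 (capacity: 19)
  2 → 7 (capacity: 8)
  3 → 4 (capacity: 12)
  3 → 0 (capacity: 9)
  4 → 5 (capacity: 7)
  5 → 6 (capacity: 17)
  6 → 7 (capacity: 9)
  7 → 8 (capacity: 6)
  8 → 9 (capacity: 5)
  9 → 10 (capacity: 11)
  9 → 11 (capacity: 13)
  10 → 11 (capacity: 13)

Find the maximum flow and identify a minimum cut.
Max flow = 5, Min cut edges: (8,9)

Maximum flow: 5
Minimum cut: (8,9)
Partition: S = [0, 1, 2, 3, 4, 5, 6, 7, 8], T = [9, 10, 11]

Max-flow min-cut theorem verified: both equal 5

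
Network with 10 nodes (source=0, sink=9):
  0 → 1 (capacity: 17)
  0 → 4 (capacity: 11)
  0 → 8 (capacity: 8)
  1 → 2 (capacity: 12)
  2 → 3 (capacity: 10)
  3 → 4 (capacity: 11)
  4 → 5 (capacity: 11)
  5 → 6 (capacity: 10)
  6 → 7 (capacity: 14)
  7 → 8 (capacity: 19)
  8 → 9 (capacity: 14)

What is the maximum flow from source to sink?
Maximum flow = 14

Max flow: 14

Flow assignment:
  0 → 1: 10/17
  0 → 8: 4/8
  1 → 2: 10/12
  2 → 3: 10/10
  3 → 4: 10/11
  4 → 5: 10/11
  5 → 6: 10/10
  6 → 7: 10/14
  7 → 8: 10/19
  8 → 9: 14/14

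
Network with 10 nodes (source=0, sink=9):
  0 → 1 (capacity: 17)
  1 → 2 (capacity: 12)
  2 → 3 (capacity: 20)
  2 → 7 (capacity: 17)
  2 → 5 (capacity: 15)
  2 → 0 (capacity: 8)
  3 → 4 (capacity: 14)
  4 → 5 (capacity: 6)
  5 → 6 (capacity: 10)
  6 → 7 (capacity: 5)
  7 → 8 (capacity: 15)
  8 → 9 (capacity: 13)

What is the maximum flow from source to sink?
Maximum flow = 12

Max flow: 12

Flow assignment:
  0 → 1: 12/17
  1 → 2: 12/12
  2 → 7: 12/17
  7 → 8: 12/15
  8 → 9: 12/13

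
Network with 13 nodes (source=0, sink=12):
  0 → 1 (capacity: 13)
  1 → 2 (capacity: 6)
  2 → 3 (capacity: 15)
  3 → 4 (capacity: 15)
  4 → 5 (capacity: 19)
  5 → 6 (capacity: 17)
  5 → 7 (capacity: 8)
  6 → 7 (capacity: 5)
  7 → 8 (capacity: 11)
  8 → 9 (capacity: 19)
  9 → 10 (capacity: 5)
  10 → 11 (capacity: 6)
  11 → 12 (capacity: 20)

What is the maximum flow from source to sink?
Maximum flow = 5

Max flow: 5

Flow assignment:
  0 → 1: 5/13
  1 → 2: 5/6
  2 → 3: 5/15
  3 → 4: 5/15
  4 → 5: 5/19
  5 → 7: 5/8
  7 → 8: 5/11
  8 → 9: 5/19
  9 → 10: 5/5
  10 → 11: 5/6
  11 → 12: 5/20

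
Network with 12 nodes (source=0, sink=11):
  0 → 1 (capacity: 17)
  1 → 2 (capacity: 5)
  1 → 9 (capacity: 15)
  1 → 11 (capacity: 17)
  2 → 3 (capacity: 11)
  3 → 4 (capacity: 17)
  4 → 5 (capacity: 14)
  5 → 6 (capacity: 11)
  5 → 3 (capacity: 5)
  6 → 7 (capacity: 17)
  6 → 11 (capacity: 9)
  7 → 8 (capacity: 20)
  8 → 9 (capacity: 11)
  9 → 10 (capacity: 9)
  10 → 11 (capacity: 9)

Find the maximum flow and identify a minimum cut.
Max flow = 17, Min cut edges: (0,1)

Maximum flow: 17
Minimum cut: (0,1)
Partition: S = [0], T = [1, 2, 3, 4, 5, 6, 7, 8, 9, 10, 11]

Max-flow min-cut theorem verified: both equal 17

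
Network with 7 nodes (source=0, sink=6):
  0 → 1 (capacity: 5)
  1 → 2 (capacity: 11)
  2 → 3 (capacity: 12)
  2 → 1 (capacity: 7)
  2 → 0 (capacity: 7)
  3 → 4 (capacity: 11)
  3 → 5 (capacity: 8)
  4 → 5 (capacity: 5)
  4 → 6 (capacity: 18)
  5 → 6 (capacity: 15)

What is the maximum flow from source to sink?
Maximum flow = 5

Max flow: 5

Flow assignment:
  0 → 1: 5/5
  1 → 2: 5/11
  2 → 3: 5/12
  3 → 4: 5/11
  4 → 6: 5/18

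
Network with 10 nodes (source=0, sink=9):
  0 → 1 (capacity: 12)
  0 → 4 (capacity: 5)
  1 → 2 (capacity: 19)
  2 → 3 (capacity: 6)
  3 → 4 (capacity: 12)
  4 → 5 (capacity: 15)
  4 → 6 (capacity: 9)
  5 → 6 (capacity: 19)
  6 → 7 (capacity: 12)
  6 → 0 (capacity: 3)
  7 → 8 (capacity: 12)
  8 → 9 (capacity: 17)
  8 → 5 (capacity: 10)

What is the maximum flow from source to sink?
Maximum flow = 11

Max flow: 11

Flow assignment:
  0 → 1: 6/12
  0 → 4: 5/5
  1 → 2: 6/19
  2 → 3: 6/6
  3 → 4: 6/12
  4 → 5: 2/15
  4 → 6: 9/9
  5 → 6: 2/19
  6 → 7: 11/12
  7 → 8: 11/12
  8 → 9: 11/17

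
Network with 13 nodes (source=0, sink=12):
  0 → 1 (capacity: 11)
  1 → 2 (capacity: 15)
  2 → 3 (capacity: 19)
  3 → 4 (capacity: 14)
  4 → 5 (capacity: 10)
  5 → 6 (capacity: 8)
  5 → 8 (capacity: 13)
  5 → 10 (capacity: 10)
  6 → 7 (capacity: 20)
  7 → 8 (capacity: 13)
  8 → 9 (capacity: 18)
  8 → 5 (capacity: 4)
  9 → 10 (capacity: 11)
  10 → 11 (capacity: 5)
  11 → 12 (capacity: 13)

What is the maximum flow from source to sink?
Maximum flow = 5

Max flow: 5

Flow assignment:
  0 → 1: 5/11
  1 → 2: 5/15
  2 → 3: 5/19
  3 → 4: 5/14
  4 → 5: 5/10
  5 → 10: 5/10
  10 → 11: 5/5
  11 → 12: 5/13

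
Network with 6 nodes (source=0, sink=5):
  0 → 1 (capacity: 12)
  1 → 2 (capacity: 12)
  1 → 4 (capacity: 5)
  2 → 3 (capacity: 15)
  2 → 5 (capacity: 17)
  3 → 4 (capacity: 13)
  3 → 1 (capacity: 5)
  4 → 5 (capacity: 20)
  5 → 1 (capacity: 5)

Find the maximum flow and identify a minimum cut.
Max flow = 12, Min cut edges: (0,1)

Maximum flow: 12
Minimum cut: (0,1)
Partition: S = [0], T = [1, 2, 3, 4, 5]

Max-flow min-cut theorem verified: both equal 12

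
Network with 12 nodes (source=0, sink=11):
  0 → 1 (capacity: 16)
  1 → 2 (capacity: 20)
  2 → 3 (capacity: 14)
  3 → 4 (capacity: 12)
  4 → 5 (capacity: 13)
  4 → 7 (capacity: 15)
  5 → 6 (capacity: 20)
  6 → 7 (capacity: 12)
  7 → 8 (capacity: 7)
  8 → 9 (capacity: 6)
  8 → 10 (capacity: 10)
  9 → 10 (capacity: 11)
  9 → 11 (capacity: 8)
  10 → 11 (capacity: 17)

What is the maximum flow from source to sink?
Maximum flow = 7

Max flow: 7

Flow assignment:
  0 → 1: 7/16
  1 → 2: 7/20
  2 → 3: 7/14
  3 → 4: 7/12
  4 → 7: 7/15
  7 → 8: 7/7
  8 → 9: 6/6
  8 → 10: 1/10
  9 → 11: 6/8
  10 → 11: 1/17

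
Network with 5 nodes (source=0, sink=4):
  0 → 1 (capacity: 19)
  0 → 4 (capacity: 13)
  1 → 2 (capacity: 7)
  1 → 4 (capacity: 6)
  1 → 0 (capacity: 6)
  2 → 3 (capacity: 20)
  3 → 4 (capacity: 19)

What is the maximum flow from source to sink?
Maximum flow = 26

Max flow: 26

Flow assignment:
  0 → 1: 13/19
  0 → 4: 13/13
  1 → 2: 7/7
  1 → 4: 6/6
  2 → 3: 7/20
  3 → 4: 7/19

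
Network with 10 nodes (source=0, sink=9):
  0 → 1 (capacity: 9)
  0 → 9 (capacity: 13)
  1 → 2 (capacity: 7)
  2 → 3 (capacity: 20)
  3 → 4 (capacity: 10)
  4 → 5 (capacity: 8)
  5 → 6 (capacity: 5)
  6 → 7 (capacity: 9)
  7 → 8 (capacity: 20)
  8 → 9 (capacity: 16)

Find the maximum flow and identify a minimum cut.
Max flow = 18, Min cut edges: (0,9), (5,6)

Maximum flow: 18
Minimum cut: (0,9), (5,6)
Partition: S = [0, 1, 2, 3, 4, 5], T = [6, 7, 8, 9]

Max-flow min-cut theorem verified: both equal 18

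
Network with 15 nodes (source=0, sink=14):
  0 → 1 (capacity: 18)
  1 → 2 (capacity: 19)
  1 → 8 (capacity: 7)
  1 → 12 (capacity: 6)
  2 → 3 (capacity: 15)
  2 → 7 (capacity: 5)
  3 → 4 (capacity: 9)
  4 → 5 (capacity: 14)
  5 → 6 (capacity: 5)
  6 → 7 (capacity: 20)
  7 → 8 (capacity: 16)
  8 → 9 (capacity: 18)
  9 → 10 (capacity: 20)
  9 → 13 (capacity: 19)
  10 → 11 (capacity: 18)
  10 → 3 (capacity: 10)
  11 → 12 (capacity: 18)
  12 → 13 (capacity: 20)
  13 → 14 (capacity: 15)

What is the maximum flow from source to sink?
Maximum flow = 15

Max flow: 15

Flow assignment:
  0 → 1: 15/18
  1 → 2: 5/19
  1 → 8: 4/7
  1 → 12: 6/6
  2 → 7: 5/5
  7 → 8: 5/16
  8 → 9: 9/18
  9 → 13: 9/19
  12 → 13: 6/20
  13 → 14: 15/15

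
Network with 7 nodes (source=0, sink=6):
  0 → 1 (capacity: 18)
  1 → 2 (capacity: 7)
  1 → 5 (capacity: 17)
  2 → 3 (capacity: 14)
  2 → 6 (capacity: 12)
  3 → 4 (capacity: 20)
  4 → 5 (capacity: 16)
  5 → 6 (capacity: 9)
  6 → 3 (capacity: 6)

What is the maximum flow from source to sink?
Maximum flow = 16

Max flow: 16

Flow assignment:
  0 → 1: 16/18
  1 → 2: 7/7
  1 → 5: 9/17
  2 → 6: 7/12
  5 → 6: 9/9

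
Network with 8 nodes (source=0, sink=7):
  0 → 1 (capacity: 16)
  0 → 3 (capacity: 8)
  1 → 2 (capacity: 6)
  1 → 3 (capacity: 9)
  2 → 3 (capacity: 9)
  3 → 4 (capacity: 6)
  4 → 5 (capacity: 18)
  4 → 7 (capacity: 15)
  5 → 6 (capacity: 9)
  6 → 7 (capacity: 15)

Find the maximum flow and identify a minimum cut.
Max flow = 6, Min cut edges: (3,4)

Maximum flow: 6
Minimum cut: (3,4)
Partition: S = [0, 1, 2, 3], T = [4, 5, 6, 7]

Max-flow min-cut theorem verified: both equal 6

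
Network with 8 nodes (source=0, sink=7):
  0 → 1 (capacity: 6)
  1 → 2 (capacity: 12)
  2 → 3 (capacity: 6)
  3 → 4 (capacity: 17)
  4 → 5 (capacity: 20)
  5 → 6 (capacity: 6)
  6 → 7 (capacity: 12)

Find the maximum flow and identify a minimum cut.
Max flow = 6, Min cut edges: (5,6)

Maximum flow: 6
Minimum cut: (5,6)
Partition: S = [0, 1, 2, 3, 4, 5], T = [6, 7]

Max-flow min-cut theorem verified: both equal 6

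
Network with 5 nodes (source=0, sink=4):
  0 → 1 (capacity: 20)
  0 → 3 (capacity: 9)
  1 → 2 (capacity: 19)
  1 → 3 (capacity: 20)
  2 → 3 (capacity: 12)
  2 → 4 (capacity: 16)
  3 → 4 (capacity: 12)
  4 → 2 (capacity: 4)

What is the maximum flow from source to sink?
Maximum flow = 28

Max flow: 28

Flow assignment:
  0 → 1: 19/20
  0 → 3: 9/9
  1 → 2: 19/19
  2 → 3: 3/12
  2 → 4: 16/16
  3 → 4: 12/12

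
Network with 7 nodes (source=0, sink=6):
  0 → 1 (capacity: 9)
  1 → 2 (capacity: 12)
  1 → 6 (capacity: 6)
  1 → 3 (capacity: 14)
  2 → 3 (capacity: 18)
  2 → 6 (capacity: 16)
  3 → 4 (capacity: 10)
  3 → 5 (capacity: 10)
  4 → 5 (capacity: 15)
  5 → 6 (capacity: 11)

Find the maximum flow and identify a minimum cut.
Max flow = 9, Min cut edges: (0,1)

Maximum flow: 9
Minimum cut: (0,1)
Partition: S = [0], T = [1, 2, 3, 4, 5, 6]

Max-flow min-cut theorem verified: both equal 9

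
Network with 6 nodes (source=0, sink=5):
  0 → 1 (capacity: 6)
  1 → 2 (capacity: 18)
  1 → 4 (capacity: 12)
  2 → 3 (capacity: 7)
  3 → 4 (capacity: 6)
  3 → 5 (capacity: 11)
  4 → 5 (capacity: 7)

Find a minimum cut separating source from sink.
Min cut value = 6, edges: (0,1)

Min cut value: 6
Partition: S = [0], T = [1, 2, 3, 4, 5]
Cut edges: (0,1)

By max-flow min-cut theorem, max flow = min cut = 6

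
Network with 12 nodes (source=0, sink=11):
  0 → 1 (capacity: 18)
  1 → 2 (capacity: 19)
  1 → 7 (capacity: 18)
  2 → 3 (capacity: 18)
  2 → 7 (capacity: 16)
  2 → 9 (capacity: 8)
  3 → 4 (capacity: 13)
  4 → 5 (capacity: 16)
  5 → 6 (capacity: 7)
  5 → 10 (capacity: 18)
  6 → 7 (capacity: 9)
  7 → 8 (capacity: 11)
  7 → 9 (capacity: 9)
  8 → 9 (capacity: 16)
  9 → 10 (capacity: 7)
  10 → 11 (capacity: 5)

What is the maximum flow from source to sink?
Maximum flow = 5

Max flow: 5

Flow assignment:
  0 → 1: 5/18
  1 → 2: 5/19
  2 → 7: 5/16
  7 → 9: 5/9
  9 → 10: 5/7
  10 → 11: 5/5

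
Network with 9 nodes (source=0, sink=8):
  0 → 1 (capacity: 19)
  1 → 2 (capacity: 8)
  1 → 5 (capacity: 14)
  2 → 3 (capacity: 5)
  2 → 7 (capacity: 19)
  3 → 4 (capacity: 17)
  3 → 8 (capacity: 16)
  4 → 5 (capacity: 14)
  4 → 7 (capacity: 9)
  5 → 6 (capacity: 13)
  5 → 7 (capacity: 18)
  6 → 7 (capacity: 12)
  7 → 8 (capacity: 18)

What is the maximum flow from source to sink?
Maximum flow = 19

Max flow: 19

Flow assignment:
  0 → 1: 19/19
  1 → 2: 8/8
  1 → 5: 11/14
  2 → 3: 5/5
  2 → 7: 3/19
  3 → 8: 5/16
  5 → 7: 11/18
  7 → 8: 14/18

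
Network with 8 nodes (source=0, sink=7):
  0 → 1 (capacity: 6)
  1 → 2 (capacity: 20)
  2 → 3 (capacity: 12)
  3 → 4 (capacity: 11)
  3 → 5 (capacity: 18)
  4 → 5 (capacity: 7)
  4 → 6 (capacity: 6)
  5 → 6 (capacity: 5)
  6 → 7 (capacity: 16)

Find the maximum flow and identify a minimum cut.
Max flow = 6, Min cut edges: (0,1)

Maximum flow: 6
Minimum cut: (0,1)
Partition: S = [0], T = [1, 2, 3, 4, 5, 6, 7]

Max-flow min-cut theorem verified: both equal 6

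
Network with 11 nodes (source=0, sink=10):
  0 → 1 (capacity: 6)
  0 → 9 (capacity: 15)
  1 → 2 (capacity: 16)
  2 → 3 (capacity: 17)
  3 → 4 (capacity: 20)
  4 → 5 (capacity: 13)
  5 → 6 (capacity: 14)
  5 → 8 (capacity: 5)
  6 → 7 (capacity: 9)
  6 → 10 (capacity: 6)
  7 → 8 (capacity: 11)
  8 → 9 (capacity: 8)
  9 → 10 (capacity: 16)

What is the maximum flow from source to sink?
Maximum flow = 21

Max flow: 21

Flow assignment:
  0 → 1: 6/6
  0 → 9: 15/15
  1 → 2: 6/16
  2 → 3: 6/17
  3 → 4: 6/20
  4 → 5: 6/13
  5 → 6: 6/14
  6 → 10: 6/6
  9 → 10: 15/16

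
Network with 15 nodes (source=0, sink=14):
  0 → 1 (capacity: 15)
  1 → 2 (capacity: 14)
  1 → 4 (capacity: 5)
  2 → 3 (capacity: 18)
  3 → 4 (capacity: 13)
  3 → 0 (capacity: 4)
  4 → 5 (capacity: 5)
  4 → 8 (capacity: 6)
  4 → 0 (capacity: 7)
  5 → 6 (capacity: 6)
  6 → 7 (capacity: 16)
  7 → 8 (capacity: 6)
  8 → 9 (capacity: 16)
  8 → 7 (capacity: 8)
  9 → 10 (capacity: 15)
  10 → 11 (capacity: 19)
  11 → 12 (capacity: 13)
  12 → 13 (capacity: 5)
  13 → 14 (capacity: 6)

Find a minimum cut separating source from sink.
Min cut value = 5, edges: (12,13)

Min cut value: 5
Partition: S = [0, 1, 2, 3, 4, 5, 6, 7, 8, 9, 10, 11, 12], T = [13, 14]
Cut edges: (12,13)

By max-flow min-cut theorem, max flow = min cut = 5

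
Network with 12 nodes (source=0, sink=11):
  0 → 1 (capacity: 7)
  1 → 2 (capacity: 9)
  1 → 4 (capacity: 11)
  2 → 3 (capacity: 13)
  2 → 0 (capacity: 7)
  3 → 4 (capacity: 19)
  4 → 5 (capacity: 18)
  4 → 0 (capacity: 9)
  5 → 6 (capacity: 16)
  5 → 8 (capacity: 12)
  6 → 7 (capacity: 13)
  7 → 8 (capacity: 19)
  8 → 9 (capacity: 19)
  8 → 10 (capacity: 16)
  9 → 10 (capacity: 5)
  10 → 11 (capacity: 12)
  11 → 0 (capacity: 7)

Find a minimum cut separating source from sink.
Min cut value = 7, edges: (0,1)

Min cut value: 7
Partition: S = [0], T = [1, 2, 3, 4, 5, 6, 7, 8, 9, 10, 11]
Cut edges: (0,1)

By max-flow min-cut theorem, max flow = min cut = 7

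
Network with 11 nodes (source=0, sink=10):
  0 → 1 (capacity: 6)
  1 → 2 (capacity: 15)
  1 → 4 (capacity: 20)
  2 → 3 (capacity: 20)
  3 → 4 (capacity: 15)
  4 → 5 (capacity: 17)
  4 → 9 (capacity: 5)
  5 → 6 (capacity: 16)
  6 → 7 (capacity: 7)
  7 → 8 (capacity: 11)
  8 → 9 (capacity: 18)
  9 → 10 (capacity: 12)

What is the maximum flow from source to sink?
Maximum flow = 6

Max flow: 6

Flow assignment:
  0 → 1: 6/6
  1 → 4: 6/20
  4 → 5: 1/17
  4 → 9: 5/5
  5 → 6: 1/16
  6 → 7: 1/7
  7 → 8: 1/11
  8 → 9: 1/18
  9 → 10: 6/12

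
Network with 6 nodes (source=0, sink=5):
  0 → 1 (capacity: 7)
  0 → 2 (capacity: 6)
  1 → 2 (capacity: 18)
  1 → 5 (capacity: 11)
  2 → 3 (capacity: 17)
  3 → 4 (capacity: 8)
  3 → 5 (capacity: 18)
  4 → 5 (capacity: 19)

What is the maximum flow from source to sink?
Maximum flow = 13

Max flow: 13

Flow assignment:
  0 → 1: 7/7
  0 → 2: 6/6
  1 → 5: 7/11
  2 → 3: 6/17
  3 → 5: 6/18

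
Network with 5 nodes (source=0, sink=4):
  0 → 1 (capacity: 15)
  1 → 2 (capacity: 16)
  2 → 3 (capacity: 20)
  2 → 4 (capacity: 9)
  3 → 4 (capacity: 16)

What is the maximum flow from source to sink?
Maximum flow = 15

Max flow: 15

Flow assignment:
  0 → 1: 15/15
  1 → 2: 15/16
  2 → 3: 6/20
  2 → 4: 9/9
  3 → 4: 6/16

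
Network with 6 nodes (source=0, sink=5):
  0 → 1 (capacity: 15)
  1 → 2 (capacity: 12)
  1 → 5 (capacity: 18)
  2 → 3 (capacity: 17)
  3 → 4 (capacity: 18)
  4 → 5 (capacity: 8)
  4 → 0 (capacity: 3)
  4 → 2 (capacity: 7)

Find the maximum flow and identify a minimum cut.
Max flow = 15, Min cut edges: (0,1)

Maximum flow: 15
Minimum cut: (0,1)
Partition: S = [0], T = [1, 2, 3, 4, 5]

Max-flow min-cut theorem verified: both equal 15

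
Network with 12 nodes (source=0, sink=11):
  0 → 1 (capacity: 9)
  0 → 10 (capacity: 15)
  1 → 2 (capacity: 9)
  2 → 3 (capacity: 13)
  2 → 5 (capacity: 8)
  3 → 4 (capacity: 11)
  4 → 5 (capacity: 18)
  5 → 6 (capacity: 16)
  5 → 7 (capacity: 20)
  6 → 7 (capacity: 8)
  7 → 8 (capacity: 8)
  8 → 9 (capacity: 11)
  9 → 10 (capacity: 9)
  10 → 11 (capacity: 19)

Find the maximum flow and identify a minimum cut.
Max flow = 19, Min cut edges: (10,11)

Maximum flow: 19
Minimum cut: (10,11)
Partition: S = [0, 1, 2, 3, 4, 5, 6, 7, 8, 9, 10], T = [11]

Max-flow min-cut theorem verified: both equal 19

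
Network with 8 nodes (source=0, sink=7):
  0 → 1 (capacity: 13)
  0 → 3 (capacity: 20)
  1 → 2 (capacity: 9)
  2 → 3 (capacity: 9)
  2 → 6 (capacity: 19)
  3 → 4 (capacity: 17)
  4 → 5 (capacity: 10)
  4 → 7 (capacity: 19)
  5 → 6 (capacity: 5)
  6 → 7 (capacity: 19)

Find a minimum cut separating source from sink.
Min cut value = 26, edges: (1,2), (3,4)

Min cut value: 26
Partition: S = [0, 1, 3], T = [2, 4, 5, 6, 7]
Cut edges: (1,2), (3,4)

By max-flow min-cut theorem, max flow = min cut = 26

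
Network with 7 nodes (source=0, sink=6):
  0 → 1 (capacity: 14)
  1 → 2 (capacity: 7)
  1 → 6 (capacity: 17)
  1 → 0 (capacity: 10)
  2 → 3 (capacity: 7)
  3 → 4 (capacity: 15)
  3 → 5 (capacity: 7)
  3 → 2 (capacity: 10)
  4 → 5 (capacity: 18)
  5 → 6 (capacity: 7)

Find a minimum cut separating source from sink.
Min cut value = 14, edges: (0,1)

Min cut value: 14
Partition: S = [0], T = [1, 2, 3, 4, 5, 6]
Cut edges: (0,1)

By max-flow min-cut theorem, max flow = min cut = 14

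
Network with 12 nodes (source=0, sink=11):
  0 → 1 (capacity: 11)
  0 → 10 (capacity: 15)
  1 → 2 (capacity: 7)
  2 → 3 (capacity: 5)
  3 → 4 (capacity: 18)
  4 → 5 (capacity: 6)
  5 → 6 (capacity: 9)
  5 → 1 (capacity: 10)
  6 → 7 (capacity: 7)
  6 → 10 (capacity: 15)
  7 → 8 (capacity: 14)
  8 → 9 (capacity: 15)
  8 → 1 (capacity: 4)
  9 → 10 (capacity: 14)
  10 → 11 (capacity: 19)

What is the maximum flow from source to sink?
Maximum flow = 19

Max flow: 19

Flow assignment:
  0 → 1: 5/11
  0 → 10: 14/15
  1 → 2: 5/7
  2 → 3: 5/5
  3 → 4: 5/18
  4 → 5: 5/6
  5 → 6: 5/9
  6 → 10: 5/15
  10 → 11: 19/19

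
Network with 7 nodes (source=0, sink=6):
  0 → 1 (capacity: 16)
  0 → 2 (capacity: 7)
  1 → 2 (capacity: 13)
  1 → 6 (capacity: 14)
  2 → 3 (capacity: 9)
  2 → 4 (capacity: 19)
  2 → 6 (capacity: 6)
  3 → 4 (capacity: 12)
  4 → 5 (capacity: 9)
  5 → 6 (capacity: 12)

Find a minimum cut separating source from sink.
Min cut value = 23, edges: (0,1), (0,2)

Min cut value: 23
Partition: S = [0], T = [1, 2, 3, 4, 5, 6]
Cut edges: (0,1), (0,2)

By max-flow min-cut theorem, max flow = min cut = 23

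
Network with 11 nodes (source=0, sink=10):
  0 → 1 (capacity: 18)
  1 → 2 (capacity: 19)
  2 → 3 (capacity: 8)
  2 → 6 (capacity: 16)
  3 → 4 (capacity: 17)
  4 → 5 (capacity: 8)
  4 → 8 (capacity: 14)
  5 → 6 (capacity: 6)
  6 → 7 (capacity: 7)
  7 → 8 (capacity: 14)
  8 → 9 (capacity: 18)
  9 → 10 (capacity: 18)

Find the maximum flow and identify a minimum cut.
Max flow = 15, Min cut edges: (2,3), (6,7)

Maximum flow: 15
Minimum cut: (2,3), (6,7)
Partition: S = [0, 1, 2, 5, 6], T = [3, 4, 7, 8, 9, 10]

Max-flow min-cut theorem verified: both equal 15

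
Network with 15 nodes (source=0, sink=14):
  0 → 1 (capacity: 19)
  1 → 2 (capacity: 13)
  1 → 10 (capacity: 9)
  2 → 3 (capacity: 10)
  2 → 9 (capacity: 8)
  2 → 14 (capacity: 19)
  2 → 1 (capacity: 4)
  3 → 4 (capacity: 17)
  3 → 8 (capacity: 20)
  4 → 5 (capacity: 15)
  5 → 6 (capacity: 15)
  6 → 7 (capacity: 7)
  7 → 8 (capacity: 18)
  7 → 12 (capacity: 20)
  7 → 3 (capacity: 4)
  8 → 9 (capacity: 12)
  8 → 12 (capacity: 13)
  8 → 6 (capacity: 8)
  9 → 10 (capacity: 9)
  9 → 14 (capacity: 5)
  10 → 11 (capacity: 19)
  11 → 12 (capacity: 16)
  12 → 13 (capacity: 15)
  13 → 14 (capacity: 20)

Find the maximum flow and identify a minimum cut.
Max flow = 19, Min cut edges: (0,1)

Maximum flow: 19
Minimum cut: (0,1)
Partition: S = [0], T = [1, 2, 3, 4, 5, 6, 7, 8, 9, 10, 11, 12, 13, 14]

Max-flow min-cut theorem verified: both equal 19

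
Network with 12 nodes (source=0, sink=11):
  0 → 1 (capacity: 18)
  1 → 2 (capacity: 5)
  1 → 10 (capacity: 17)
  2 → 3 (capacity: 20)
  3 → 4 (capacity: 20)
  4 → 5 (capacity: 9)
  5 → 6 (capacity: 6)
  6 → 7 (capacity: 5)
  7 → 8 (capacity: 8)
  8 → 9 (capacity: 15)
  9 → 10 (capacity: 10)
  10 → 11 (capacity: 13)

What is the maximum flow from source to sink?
Maximum flow = 13

Max flow: 13

Flow assignment:
  0 → 1: 13/18
  1 → 2: 1/5
  1 → 10: 12/17
  2 → 3: 1/20
  3 → 4: 1/20
  4 → 5: 1/9
  5 → 6: 1/6
  6 → 7: 1/5
  7 → 8: 1/8
  8 → 9: 1/15
  9 → 10: 1/10
  10 → 11: 13/13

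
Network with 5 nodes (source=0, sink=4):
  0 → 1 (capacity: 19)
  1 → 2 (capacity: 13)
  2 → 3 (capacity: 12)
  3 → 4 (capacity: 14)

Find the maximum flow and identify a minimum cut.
Max flow = 12, Min cut edges: (2,3)

Maximum flow: 12
Minimum cut: (2,3)
Partition: S = [0, 1, 2], T = [3, 4]

Max-flow min-cut theorem verified: both equal 12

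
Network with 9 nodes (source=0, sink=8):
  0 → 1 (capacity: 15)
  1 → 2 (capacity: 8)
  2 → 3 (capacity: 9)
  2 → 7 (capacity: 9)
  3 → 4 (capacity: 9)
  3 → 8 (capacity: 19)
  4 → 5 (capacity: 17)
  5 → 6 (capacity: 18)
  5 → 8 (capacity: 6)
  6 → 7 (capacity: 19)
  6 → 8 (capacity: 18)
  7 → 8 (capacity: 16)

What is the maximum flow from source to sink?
Maximum flow = 8

Max flow: 8

Flow assignment:
  0 → 1: 8/15
  1 → 2: 8/8
  2 → 3: 8/9
  3 → 8: 8/19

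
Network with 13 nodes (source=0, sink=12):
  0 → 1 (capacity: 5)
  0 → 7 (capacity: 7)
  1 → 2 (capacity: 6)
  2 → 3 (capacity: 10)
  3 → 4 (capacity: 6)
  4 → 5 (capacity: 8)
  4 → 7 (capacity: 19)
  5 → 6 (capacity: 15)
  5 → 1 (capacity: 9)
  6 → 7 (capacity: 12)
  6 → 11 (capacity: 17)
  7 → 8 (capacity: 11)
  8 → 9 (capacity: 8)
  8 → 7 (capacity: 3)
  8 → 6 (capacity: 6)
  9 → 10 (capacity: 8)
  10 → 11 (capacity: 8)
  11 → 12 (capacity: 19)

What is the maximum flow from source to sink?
Maximum flow = 12

Max flow: 12

Flow assignment:
  0 → 1: 5/5
  0 → 7: 7/7
  1 → 2: 5/6
  2 → 3: 5/10
  3 → 4: 5/6
  4 → 5: 5/8
  5 → 6: 5/15
  6 → 11: 11/17
  7 → 8: 7/11
  8 → 9: 1/8
  8 → 6: 6/6
  9 → 10: 1/8
  10 → 11: 1/8
  11 → 12: 12/19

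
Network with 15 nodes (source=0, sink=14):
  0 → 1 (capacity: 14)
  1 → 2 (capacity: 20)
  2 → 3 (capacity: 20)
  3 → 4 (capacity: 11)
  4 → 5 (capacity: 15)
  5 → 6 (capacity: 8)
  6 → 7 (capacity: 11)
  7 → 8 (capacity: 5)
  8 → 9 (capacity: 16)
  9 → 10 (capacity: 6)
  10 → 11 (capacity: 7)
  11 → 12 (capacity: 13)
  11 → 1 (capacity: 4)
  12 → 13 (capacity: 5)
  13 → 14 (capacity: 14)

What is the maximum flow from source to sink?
Maximum flow = 5

Max flow: 5

Flow assignment:
  0 → 1: 5/14
  1 → 2: 5/20
  2 → 3: 5/20
  3 → 4: 5/11
  4 → 5: 5/15
  5 → 6: 5/8
  6 → 7: 5/11
  7 → 8: 5/5
  8 → 9: 5/16
  9 → 10: 5/6
  10 → 11: 5/7
  11 → 12: 5/13
  12 → 13: 5/5
  13 → 14: 5/14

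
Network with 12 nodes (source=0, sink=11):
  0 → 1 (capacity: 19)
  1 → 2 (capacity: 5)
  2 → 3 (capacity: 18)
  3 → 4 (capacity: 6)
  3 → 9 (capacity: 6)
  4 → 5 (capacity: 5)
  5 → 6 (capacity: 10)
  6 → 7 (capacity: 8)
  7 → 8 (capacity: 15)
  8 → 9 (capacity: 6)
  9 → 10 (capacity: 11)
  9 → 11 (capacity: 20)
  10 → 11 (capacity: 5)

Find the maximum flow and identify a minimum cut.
Max flow = 5, Min cut edges: (1,2)

Maximum flow: 5
Minimum cut: (1,2)
Partition: S = [0, 1], T = [2, 3, 4, 5, 6, 7, 8, 9, 10, 11]

Max-flow min-cut theorem verified: both equal 5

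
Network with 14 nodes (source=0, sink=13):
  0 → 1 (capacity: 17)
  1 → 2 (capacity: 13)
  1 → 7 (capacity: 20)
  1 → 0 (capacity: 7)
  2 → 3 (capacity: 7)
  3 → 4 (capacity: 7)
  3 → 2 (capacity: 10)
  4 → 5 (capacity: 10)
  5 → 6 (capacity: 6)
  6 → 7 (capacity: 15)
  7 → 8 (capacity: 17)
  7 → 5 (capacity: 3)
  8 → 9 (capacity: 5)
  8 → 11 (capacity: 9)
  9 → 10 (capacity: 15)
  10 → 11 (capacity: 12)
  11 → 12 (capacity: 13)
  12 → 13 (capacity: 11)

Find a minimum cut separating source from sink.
Min cut value = 11, edges: (12,13)

Min cut value: 11
Partition: S = [0, 1, 2, 3, 4, 5, 6, 7, 8, 9, 10, 11, 12], T = [13]
Cut edges: (12,13)

By max-flow min-cut theorem, max flow = min cut = 11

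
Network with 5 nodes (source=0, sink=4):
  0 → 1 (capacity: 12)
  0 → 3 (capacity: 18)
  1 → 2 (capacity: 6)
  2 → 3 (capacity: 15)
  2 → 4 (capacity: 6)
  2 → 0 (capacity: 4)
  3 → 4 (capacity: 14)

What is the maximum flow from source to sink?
Maximum flow = 20

Max flow: 20

Flow assignment:
  0 → 1: 6/12
  0 → 3: 14/18
  1 → 2: 6/6
  2 → 4: 6/6
  3 → 4: 14/14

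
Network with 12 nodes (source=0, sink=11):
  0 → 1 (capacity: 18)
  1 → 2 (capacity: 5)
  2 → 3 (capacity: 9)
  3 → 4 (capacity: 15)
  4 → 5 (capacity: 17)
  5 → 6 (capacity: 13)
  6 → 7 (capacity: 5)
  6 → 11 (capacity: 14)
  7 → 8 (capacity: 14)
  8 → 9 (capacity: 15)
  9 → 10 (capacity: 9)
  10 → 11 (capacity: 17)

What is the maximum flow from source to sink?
Maximum flow = 5

Max flow: 5

Flow assignment:
  0 → 1: 5/18
  1 → 2: 5/5
  2 → 3: 5/9
  3 → 4: 5/15
  4 → 5: 5/17
  5 → 6: 5/13
  6 → 11: 5/14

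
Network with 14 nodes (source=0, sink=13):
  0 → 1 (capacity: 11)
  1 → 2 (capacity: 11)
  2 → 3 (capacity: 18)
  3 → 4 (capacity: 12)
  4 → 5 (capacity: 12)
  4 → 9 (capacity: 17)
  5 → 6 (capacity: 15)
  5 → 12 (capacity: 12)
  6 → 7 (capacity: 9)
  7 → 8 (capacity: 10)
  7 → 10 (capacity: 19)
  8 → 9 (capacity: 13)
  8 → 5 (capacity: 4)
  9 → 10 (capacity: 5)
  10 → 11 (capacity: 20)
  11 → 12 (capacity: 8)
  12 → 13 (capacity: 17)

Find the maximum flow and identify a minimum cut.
Max flow = 11, Min cut edges: (1,2)

Maximum flow: 11
Minimum cut: (1,2)
Partition: S = [0, 1], T = [2, 3, 4, 5, 6, 7, 8, 9, 10, 11, 12, 13]

Max-flow min-cut theorem verified: both equal 11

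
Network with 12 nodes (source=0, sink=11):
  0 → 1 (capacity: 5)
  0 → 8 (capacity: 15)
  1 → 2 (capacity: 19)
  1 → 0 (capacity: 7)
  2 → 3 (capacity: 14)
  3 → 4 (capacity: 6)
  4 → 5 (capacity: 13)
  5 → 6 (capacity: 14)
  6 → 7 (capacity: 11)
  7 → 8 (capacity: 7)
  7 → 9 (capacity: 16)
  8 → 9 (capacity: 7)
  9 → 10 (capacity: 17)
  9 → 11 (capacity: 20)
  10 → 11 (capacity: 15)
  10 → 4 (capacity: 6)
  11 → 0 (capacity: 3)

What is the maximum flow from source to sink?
Maximum flow = 12

Max flow: 12

Flow assignment:
  0 → 1: 5/5
  0 → 8: 7/15
  1 → 2: 5/19
  2 → 3: 5/14
  3 → 4: 5/6
  4 → 5: 5/13
  5 → 6: 5/14
  6 → 7: 5/11
  7 → 9: 5/16
  8 → 9: 7/7
  9 → 11: 12/20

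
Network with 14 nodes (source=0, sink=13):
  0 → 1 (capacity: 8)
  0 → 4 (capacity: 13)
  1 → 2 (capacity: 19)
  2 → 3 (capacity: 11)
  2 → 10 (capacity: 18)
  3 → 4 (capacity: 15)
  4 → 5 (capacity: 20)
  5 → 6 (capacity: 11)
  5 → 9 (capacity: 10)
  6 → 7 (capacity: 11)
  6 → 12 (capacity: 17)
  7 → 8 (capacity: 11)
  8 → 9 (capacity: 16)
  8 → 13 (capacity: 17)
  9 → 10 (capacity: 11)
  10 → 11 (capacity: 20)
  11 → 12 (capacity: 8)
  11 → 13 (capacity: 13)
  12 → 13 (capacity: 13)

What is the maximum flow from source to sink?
Maximum flow = 21

Max flow: 21

Flow assignment:
  0 → 1: 8/8
  0 → 4: 13/13
  1 → 2: 8/19
  2 → 10: 8/18
  4 → 5: 13/20
  5 → 6: 11/11
  5 → 9: 2/10
  6 → 12: 11/17
  9 → 10: 2/11
  10 → 11: 10/20
  11 → 13: 10/13
  12 → 13: 11/13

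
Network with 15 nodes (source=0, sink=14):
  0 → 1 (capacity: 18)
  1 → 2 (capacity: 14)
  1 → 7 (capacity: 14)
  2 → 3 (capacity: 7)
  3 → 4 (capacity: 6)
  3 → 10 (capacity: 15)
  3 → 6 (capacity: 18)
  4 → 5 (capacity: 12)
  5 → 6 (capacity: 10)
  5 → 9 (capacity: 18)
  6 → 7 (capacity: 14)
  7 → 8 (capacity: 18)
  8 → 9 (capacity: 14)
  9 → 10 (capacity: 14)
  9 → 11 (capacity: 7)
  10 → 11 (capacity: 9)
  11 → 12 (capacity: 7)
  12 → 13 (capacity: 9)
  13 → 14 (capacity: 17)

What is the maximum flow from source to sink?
Maximum flow = 7

Max flow: 7

Flow assignment:
  0 → 1: 7/18
  1 → 2: 3/14
  1 → 7: 4/14
  2 → 3: 3/7
  3 → 10: 3/15
  7 → 8: 4/18
  8 → 9: 4/14
  9 → 10: 4/14
  10 → 11: 7/9
  11 → 12: 7/7
  12 → 13: 7/9
  13 → 14: 7/17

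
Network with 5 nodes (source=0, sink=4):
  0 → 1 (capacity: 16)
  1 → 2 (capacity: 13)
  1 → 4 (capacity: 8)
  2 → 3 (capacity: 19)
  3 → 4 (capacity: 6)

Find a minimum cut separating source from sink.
Min cut value = 14, edges: (1,4), (3,4)

Min cut value: 14
Partition: S = [0, 1, 2, 3], T = [4]
Cut edges: (1,4), (3,4)

By max-flow min-cut theorem, max flow = min cut = 14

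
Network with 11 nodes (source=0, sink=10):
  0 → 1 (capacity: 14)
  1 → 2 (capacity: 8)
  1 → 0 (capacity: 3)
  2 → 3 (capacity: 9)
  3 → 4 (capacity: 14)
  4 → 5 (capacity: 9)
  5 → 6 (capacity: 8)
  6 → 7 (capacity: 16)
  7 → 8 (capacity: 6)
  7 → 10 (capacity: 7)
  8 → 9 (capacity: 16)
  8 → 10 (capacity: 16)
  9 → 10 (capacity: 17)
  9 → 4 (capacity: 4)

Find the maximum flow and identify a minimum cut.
Max flow = 8, Min cut edges: (5,6)

Maximum flow: 8
Minimum cut: (5,6)
Partition: S = [0, 1, 2, 3, 4, 5], T = [6, 7, 8, 9, 10]

Max-flow min-cut theorem verified: both equal 8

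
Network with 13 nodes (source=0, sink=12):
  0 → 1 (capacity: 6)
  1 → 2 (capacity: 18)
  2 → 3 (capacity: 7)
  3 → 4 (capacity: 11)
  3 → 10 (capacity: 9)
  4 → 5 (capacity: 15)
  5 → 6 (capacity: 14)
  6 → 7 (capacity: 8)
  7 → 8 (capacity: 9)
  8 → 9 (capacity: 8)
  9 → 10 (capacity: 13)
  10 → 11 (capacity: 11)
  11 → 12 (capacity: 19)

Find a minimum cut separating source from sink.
Min cut value = 6, edges: (0,1)

Min cut value: 6
Partition: S = [0], T = [1, 2, 3, 4, 5, 6, 7, 8, 9, 10, 11, 12]
Cut edges: (0,1)

By max-flow min-cut theorem, max flow = min cut = 6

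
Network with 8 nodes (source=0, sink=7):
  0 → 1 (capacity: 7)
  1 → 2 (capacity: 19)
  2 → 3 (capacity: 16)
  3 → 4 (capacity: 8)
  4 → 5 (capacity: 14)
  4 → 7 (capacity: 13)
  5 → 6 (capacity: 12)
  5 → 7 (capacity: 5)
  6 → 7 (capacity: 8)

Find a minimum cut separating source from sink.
Min cut value = 7, edges: (0,1)

Min cut value: 7
Partition: S = [0], T = [1, 2, 3, 4, 5, 6, 7]
Cut edges: (0,1)

By max-flow min-cut theorem, max flow = min cut = 7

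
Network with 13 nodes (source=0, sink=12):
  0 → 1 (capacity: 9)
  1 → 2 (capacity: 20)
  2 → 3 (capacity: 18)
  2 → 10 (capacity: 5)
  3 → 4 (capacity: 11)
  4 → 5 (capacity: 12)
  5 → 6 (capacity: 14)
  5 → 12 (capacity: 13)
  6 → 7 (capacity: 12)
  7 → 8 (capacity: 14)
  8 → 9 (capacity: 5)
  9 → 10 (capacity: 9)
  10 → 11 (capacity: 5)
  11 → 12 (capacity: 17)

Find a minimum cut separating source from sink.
Min cut value = 9, edges: (0,1)

Min cut value: 9
Partition: S = [0], T = [1, 2, 3, 4, 5, 6, 7, 8, 9, 10, 11, 12]
Cut edges: (0,1)

By max-flow min-cut theorem, max flow = min cut = 9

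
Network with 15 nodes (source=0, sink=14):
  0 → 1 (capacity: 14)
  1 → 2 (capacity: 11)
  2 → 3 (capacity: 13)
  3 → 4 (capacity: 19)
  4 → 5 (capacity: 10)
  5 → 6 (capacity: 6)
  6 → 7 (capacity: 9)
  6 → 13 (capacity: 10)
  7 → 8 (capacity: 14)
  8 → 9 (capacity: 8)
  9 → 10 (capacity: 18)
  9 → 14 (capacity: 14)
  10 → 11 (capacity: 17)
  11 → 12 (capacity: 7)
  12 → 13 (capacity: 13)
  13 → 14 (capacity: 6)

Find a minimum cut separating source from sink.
Min cut value = 6, edges: (5,6)

Min cut value: 6
Partition: S = [0, 1, 2, 3, 4, 5], T = [6, 7, 8, 9, 10, 11, 12, 13, 14]
Cut edges: (5,6)

By max-flow min-cut theorem, max flow = min cut = 6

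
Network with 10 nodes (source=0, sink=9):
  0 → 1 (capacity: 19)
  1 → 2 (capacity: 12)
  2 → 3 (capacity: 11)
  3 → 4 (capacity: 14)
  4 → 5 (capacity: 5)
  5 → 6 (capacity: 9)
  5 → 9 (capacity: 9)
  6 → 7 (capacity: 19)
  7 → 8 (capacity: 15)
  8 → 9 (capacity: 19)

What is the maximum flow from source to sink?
Maximum flow = 5

Max flow: 5

Flow assignment:
  0 → 1: 5/19
  1 → 2: 5/12
  2 → 3: 5/11
  3 → 4: 5/14
  4 → 5: 5/5
  5 → 9: 5/9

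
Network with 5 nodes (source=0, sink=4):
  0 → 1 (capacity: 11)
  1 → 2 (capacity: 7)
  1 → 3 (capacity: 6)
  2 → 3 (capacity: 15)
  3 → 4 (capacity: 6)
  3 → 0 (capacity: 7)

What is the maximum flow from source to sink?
Maximum flow = 6

Max flow: 6

Flow assignment:
  0 → 1: 11/11
  1 → 2: 5/7
  1 → 3: 6/6
  2 → 3: 5/15
  3 → 4: 6/6
  3 → 0: 5/7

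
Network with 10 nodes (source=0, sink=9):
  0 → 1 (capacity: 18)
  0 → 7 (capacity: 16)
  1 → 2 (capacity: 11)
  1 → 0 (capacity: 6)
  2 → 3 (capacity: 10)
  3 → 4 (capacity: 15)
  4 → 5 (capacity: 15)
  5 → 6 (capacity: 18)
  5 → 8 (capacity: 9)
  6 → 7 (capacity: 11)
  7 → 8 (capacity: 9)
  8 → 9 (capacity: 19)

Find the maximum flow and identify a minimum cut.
Max flow = 18, Min cut edges: (5,8), (7,8)

Maximum flow: 18
Minimum cut: (5,8), (7,8)
Partition: S = [0, 1, 2, 3, 4, 5, 6, 7], T = [8, 9]

Max-flow min-cut theorem verified: both equal 18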